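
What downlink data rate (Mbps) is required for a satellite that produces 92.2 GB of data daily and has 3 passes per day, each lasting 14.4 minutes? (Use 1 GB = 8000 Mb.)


total contact time = 3 * 14.4 * 60 = 2592.0000 s
data = 92.2 GB = 737600.0000 Mb
rate = 737600.0000 / 2592.0000 = 284.5679 Mbps

284.5679 Mbps


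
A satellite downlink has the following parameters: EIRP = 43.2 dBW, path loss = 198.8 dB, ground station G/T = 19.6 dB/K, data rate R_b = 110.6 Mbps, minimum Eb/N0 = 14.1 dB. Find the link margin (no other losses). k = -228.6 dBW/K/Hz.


C/N0 = EIRP - FSPL + G/T - k = 43.2 - 198.8 + 19.6 - (-228.6)
C/N0 = 92.6000 dB-Hz
R_b = 110.6 Mbps = 1.106e+08 bps -> 10*log10(R_b) = 80.4376 dB-Hz
Eb/N0 = C/N0 - 10*log10(R_b) = 92.6000 - 80.4376 = 12.1624 dB
Margin = Eb/N0 - Eb/N0_req = 12.1624 - 14.1 = -1.9376 dB (negative margin: link does not close)

-1.9376 dB


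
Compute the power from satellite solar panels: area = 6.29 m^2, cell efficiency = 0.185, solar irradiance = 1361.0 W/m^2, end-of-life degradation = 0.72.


P = area * eta * S * degradation
P = 6.29 * 0.185 * 1361.0 * 0.72
P = 1140.2839 W

1140.2839 W


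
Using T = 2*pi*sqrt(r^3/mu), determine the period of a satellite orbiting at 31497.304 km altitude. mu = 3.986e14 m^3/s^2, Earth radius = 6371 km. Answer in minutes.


r = 37868.3040 km = 3.7868304e+07 m
T = 2*pi*sqrt(r^3/mu) = 2*pi*sqrt(5.4303468e+22 / 3.986e14)
T = 73337.3146 s = 1222.2886 min

1222.2886 minutes


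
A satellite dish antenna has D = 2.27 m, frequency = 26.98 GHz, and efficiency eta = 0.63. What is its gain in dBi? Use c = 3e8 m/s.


lambda = c/f = 3e8 / 2.698e+10 = 0.01111935 m
G = eta*(pi*D/lambda)^2 = 0.63*(pi*2.27/0.01111935)^2
G = 259139.3651 (linear)
G = 10*log10(259139.3651) = 54.1353 dBi

54.1353 dBi


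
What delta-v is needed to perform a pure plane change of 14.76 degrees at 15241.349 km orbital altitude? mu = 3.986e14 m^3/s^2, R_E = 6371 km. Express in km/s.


r = 21612.3490 km = 2.1612349e+07 m
V = sqrt(mu/r) = 4294.5500 m/s
di = 14.76 deg = 0.2576106 rad
dV = 2*V*sin(di/2) = 2*4294.5500*sin(0.1288053)
dV = 1103.2650 m/s = 1.1033 km/s

1.1033 km/s


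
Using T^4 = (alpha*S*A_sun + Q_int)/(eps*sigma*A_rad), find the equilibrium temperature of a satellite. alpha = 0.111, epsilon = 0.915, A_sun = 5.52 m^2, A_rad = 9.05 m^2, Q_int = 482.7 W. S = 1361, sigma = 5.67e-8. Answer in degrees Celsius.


Numerator = alpha*S*A_sun + Q_int = 0.111*1361*5.52 + 482.7 = 1316.6119 W
Denominator = eps*sigma*A_rad = 0.915*5.67e-8*9.05 = 4.6951853e-07 W/K^4
T^4 = 2.8041746e+09 K^4
T = 230.1184 K = -43.0316 C

-43.0316 degrees Celsius


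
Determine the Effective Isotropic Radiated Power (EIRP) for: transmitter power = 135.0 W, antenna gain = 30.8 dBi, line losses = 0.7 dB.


Pt = 135.0 W = 21.3033 dBW
EIRP = Pt_dBW + Gt - losses = 21.3033 + 30.8 - 0.7 = 51.4033 dBW

51.4033 dBW


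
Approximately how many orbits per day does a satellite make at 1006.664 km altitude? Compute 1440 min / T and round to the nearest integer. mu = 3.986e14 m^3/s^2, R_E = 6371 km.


r = 7.377664e+06 m
T = 2*pi*sqrt(r^3/mu) = 6306.5164 s = 105.1086 min
revs/day = 1440 / 105.1086 = 13.7001
Rounded: 14 revolutions per day

14 revolutions per day


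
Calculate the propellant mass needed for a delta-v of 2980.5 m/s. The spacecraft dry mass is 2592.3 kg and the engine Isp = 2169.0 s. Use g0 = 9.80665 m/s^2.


ve = Isp * g0 = 2169.0 * 9.80665 = 21270.623850 m/s
mass ratio = exp(dv/ve) = exp(2980.5/21270.623850) = 1.15041510
m_prop = m_dry * (mr - 1) = 2592.3 * (1.15041510 - 1)
m_prop = 389.9211 kg

389.9211 kg


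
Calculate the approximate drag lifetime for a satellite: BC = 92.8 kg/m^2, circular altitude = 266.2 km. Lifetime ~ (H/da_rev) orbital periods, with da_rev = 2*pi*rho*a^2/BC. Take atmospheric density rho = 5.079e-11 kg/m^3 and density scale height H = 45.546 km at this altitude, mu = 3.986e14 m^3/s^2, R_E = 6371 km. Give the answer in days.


a = R_E + alt = 6637.2000 km = 6.6372e+06 m
da_rev = 2*pi*rho*a^2/BC = 2*pi*5.079e-11*(6.6372e+06)^2/92.8 = 151.488587 m per revolution
N = H/da_rev = 45546.0000 m / 151.488587 m = 300.6563 revolutions
P = 2*pi*sqrt(a^3/mu) = 5381.3170 s
lifetime = N*P = 300.6563 * 5381.3170 = 1.6179269e+06 s = 18.7260 days

18.7260 days


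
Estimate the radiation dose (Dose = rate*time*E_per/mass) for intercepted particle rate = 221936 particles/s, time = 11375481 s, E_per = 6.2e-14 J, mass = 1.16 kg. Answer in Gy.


Total energy deposited = rate * time * E_per
  = 221936 * 11375481 * 6.2e-14 = 0.156527 J
Dose = E_total / mass = 0.156527 / 1.16
Dose = 0.1349371 Gy

0.1349 Gy


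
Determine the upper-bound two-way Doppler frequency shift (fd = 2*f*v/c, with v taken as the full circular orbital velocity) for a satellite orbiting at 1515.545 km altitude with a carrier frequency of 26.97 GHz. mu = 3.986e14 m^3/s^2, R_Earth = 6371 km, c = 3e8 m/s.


r = 7.886545e+06 m
v = sqrt(mu/r) = 7109.2740 m/s (worst-case radial velocity)
f = 26.97 GHz = 2.697e+10 Hz
fd = 2*f*v/c = 2*2.697e+10*7109.2740/3.0e+08
fd = 1.2782475e+06 Hz

1.2782e+06 Hz


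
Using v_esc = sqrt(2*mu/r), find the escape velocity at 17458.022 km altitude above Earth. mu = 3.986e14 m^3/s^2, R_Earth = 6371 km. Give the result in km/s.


r = 6371.0 + 17458.022 = 23829.0220 km = 2.3829022e+07 m
v_esc = sqrt(2*mu/r) = sqrt(2*3.986e14 / 2.3829022e+07)
v_esc = 5784.0300 m/s = 5.7840 km/s

5.7840 km/s


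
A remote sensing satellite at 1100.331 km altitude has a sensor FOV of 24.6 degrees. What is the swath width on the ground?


FOV = 24.6 deg = 0.429351 rad
swath = 2 * alt * tan(FOV/2) = 2 * 1100.331 * tan(0.2146755)
swath = 2 * 1100.331 * 0.2180353
swath = 479.8219 km

479.8219 km


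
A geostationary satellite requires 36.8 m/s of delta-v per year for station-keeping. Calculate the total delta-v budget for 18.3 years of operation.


dV = rate * years = 36.8 * 18.3
dV = 673.4400 m/s

673.4400 m/s


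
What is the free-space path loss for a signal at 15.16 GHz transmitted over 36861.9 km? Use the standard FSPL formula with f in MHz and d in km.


f = 15.16 GHz = 15160.0000 MHz
d = 36861.9 km
FSPL = 32.44 + 20*log10(15160.0000) + 20*log10(36861.9)
FSPL = 32.44 + 83.6140 + 91.3316
FSPL = 207.3855 dB

207.3855 dB


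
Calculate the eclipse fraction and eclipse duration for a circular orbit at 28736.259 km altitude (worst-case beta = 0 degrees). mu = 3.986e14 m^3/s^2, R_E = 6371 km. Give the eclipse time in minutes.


r = 35107.2590 km
T = 1091.0769 min
Eclipse fraction = arcsin(R_E/r)/pi = arcsin(6371.0000/35107.2590)/pi
= arcsin(0.1814724)/pi = 0.05808632
Eclipse duration = 0.05808632 * 1091.0769 = 63.3766 min

63.3766 minutes


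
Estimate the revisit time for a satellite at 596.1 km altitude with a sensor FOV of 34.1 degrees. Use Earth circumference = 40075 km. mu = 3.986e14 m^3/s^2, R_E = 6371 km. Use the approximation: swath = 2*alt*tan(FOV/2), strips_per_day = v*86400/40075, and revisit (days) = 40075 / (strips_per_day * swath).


swath = 2*596.1*tan(0.2975786) = 365.6301 km
v = sqrt(mu/r) = 7563.8451 m/s = 7.5638 km/s
strips/day = v*86400/40075 = 7.5638*86400/40075 = 16.3073
coverage/day = strips * swath = 16.3073 * 365.6301 = 5962.4497 km
revisit = 40075 / 5962.4497 = 6.7212 days

6.7212 days


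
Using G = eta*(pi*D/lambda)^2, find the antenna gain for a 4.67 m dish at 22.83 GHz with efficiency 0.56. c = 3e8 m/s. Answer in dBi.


lambda = c/f = 3e8 / 2.283e+10 = 0.0131406 m
G = eta*(pi*D/lambda)^2 = 0.56*(pi*4.67/0.0131406)^2
G = 698056.9366 (linear)
G = 10*log10(698056.9366) = 58.4389 dBi

58.4389 dBi


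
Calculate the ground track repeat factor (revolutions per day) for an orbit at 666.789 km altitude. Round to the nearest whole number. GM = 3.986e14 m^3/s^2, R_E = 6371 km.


r = 7.037789e+06 m
T = 2*pi*sqrt(r^3/mu) = 5875.7808 s = 97.9297 min
revs/day = 1440 / 97.9297 = 14.7044
Rounded: 15 revolutions per day

15 revolutions per day


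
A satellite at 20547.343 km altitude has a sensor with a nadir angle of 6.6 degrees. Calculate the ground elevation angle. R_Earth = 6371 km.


r = R_E + alt = 26918.3430 km
Law of sines in the satellite / Earth-center / ground-point triangle:
  sin(nadir)/R_E = sin(90 + el)/r  =>  cos(el) = (r/R_E)*sin(nadir)
cos(el) = (26918.3430 / 6371.0000) * sin(6.6 deg) = 0.4856251
el = arccos(0.4856251) = 60.9466 deg
(Earth-central angle = 90 - nadir - el = 22.4534 deg)

60.9466 degrees


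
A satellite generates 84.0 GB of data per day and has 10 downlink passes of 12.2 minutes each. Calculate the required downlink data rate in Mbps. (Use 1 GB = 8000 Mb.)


total contact time = 10 * 12.2 * 60 = 7320.0000 s
data = 84.0 GB = 672000.0000 Mb
rate = 672000.0000 / 7320.0000 = 91.8033 Mbps

91.8033 Mbps


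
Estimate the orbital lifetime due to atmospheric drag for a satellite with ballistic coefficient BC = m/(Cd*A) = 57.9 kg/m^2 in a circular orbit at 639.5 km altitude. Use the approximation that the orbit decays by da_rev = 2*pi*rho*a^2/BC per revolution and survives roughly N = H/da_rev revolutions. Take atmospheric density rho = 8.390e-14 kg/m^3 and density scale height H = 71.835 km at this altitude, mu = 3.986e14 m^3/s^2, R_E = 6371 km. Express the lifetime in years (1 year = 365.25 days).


a = R_E + alt = 7010.5000 km = 7.0105e+06 m
da_rev = 2*pi*rho*a^2/BC = 2*pi*8.390e-14*(7.0105e+06)^2/57.9 = 0.447467248 m per revolution
N = H/da_rev = 71835.0000 m / 0.447467248 m = 160536.8893 revolutions
P = 2*pi*sqrt(a^3/mu) = 5841.6390 s
lifetime = N*P = 160536.8893 * 5841.6390 = 9.3779855e+08 s = 10854.1498 days
years = 10854.1498 / 365.25 = 29.7170 years

29.7170 years


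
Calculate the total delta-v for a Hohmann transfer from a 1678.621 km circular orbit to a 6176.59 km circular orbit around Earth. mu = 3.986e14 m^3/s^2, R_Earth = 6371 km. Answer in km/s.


r1 = 8049.6210 km = 8.049621e+06 m
r2 = 12547.5900 km = 1.254759e+07 m
dv1 = sqrt(mu/r1)*(sqrt(2*r2/(r1+r2)) - 1) = 730.4395 m/s
dv2 = sqrt(mu/r2)*(1 - sqrt(2*r1/(r1+r2))) = 653.2718 m/s
total dv = |dv1| + |dv2| = 730.4395 + 653.2718 = 1383.7113 m/s = 1.3837 km/s

1.3837 km/s


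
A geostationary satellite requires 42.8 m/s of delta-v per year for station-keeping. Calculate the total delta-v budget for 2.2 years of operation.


dV = rate * years = 42.8 * 2.2
dV = 94.1600 m/s

94.1600 m/s


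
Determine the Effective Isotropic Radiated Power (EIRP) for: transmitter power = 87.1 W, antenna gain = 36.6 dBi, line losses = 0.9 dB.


Pt = 87.1 W = 19.4002 dBW
EIRP = Pt_dBW + Gt - losses = 19.4002 + 36.6 - 0.9 = 55.1002 dBW

55.1002 dBW


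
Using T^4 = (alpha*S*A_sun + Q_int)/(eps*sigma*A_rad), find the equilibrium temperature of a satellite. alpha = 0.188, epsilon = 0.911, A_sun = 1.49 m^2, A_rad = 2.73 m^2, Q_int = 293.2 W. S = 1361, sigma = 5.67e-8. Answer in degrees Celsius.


Numerator = alpha*S*A_sun + Q_int = 0.188*1361*1.49 + 293.2 = 674.4433 W
Denominator = eps*sigma*A_rad = 0.911*5.67e-8*2.73 = 1.410146e-07 W/K^4
T^4 = 4.7827907e+09 K^4
T = 262.9786 K = -10.1714 C

-10.1714 degrees Celsius


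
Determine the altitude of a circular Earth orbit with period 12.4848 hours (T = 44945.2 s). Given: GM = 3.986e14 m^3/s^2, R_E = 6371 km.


T = 44945.2 s
r = (mu*T^2/(4*pi^2))^(1/3) = (3.986e14 * 44945.2^2 / (4*pi^2))^(1/3)
r = 2.7322141e+07 m = 27322.1412 km
alt = r - R_E = 27322.1412 - 6371 = 20951.1412 km

20951.1412 km


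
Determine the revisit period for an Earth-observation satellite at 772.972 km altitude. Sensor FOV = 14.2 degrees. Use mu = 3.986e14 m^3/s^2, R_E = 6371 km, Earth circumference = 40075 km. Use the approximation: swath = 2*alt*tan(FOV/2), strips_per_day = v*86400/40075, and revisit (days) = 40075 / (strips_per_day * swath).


swath = 2*772.972*tan(0.1239184) = 192.5575 km
v = sqrt(mu/r) = 7469.6246 m/s = 7.4696 km/s
strips/day = v*86400/40075 = 7.4696*86400/40075 = 16.1042
coverage/day = strips * swath = 16.1042 * 192.5575 = 3100.9834 km
revisit = 40075 / 3100.9834 = 12.9233 days

12.9233 days


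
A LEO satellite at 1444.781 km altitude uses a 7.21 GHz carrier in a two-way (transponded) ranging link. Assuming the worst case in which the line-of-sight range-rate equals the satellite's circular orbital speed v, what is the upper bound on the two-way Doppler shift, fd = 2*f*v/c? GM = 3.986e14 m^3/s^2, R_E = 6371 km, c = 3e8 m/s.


r = 7.815781e+06 m
v = sqrt(mu/r) = 7141.3852 m/s (worst-case radial velocity)
f = 7.21 GHz = 7.21e+09 Hz
fd = 2*f*v/c = 2*7.21e+09*7141.3852/3.0e+08
fd = 343262.5796 Hz

343262.5796 Hz


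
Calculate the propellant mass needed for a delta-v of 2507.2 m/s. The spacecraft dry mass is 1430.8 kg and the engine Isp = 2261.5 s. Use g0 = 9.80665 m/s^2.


ve = Isp * g0 = 2261.5 * 9.80665 = 22177.738975 m/s
mass ratio = exp(dv/ve) = exp(2507.2/22177.738975) = 1.11968825
m_prop = m_dry * (mr - 1) = 1430.8 * (1.11968825 - 1)
m_prop = 171.2499 kg

171.2499 kg


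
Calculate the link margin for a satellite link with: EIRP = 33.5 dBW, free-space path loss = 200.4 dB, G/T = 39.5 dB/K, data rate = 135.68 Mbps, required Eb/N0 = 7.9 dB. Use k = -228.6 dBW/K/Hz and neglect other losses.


C/N0 = EIRP - FSPL + G/T - k = 33.5 - 200.4 + 39.5 - (-228.6)
C/N0 = 101.2000 dB-Hz
R_b = 135.68 Mbps = 1.3568e+08 bps -> 10*log10(R_b) = 81.3252 dB-Hz
Eb/N0 = C/N0 - 10*log10(R_b) = 101.2000 - 81.3252 = 19.8748 dB
Margin = Eb/N0 - Eb/N0_req = 19.8748 - 7.9 = 11.9748 dB (link closes)

11.9748 dB


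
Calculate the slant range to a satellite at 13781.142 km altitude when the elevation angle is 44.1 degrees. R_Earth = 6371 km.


h = 13781.142 km, el = 44.1 deg
d = -R_E*sin(el) + sqrt((R_E*sin(el))^2 + 2*R_E*h + h^2)
d = -6371.0000*sin(0.7696902) + sqrt((6371.0000*0.6959128)^2 + 2*6371.0000*13781.142 + 13781.142^2)
d = 15192.2544 km

15192.2544 km


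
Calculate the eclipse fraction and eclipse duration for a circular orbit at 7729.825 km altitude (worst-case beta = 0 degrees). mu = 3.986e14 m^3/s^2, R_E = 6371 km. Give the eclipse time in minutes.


r = 14100.8250 km
T = 277.7325 min
Eclipse fraction = arcsin(R_E/r)/pi = arcsin(6371.0000/14100.8250)/pi
= arcsin(0.4518175)/pi = 0.1492242
Eclipse duration = 0.1492242 * 277.7325 = 41.4444 min

41.4444 minutes


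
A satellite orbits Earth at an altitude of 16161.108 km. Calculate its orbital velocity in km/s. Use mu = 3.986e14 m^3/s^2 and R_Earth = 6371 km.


r = R_E + alt = 6371.0 + 16161.108 = 22532.1080 km = 2.2532108e+07 m
v = sqrt(mu/r) = sqrt(3.986e14 / 2.2532108e+07) = 4205.9852 m/s = 4.2060 km/s

4.2060 km/s


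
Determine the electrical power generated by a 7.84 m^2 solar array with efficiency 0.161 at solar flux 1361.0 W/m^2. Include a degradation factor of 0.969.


P = area * eta * S * degradation
P = 7.84 * 0.161 * 1361.0 * 0.969
P = 1664.6535 W

1664.6535 W


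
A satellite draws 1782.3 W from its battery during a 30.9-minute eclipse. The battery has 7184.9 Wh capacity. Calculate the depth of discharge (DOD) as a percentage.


E_used = P * t / 60 = 1782.3 * 30.9 / 60 = 917.8845 Wh
DOD = E_used / E_total * 100 = 917.8845 / 7184.9 * 100
DOD = 12.7752 %

12.7752 %


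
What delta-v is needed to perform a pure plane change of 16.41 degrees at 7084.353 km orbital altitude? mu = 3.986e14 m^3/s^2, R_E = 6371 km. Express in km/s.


r = 13455.3530 km = 1.3455353e+07 m
V = sqrt(mu/r) = 5442.7840 m/s
di = 16.41 deg = 0.2864085 rad
dV = 2*V*sin(di/2) = 2*5442.7840*sin(0.1432043)
dV = 1553.5372 m/s = 1.5535 km/s

1.5535 km/s


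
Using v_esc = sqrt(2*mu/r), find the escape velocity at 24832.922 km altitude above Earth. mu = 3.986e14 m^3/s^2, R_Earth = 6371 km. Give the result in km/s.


r = 6371.0 + 24832.922 = 31203.9220 km = 3.1203922e+07 m
v_esc = sqrt(2*mu/r) = sqrt(2*3.986e14 / 3.1203922e+07)
v_esc = 5054.5099 m/s = 5.0545 km/s

5.0545 km/s


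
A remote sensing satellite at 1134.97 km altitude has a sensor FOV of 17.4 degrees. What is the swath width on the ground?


FOV = 17.4 deg = 0.3036873 rad
swath = 2 * alt * tan(FOV/2) = 2 * 1134.97 * tan(0.1518436)
swath = 2 * 1134.97 * 0.1530215
swath = 347.3496 km

347.3496 km


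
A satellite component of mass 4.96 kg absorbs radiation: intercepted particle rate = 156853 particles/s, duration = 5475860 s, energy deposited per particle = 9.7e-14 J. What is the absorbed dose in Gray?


Total energy deposited = rate * time * E_per
  = 156853 * 5475860 * 9.7e-14 = 0.08331379 J
Dose = E_total / mass = 0.08331379 / 4.96
Dose = 0.01679714 Gy

0.0168 Gy


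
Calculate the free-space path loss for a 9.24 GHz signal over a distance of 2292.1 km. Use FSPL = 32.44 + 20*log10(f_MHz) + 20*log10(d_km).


f = 9.24 GHz = 9240.0000 MHz
d = 2292.1 km
FSPL = 32.44 + 20*log10(9240.0000) + 20*log10(2292.1)
FSPL = 32.44 + 79.3134 + 67.2047
FSPL = 178.9581 dB

178.9581 dB


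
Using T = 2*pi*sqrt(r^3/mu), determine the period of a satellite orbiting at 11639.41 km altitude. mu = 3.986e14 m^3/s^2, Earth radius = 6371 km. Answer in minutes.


r = 18010.4100 km = 1.801041e+07 m
T = 2*pi*sqrt(r^3/mu) = 2*pi*sqrt(5.8421244e+21 / 3.986e14)
T = 24054.5159 s = 400.9086 min

400.9086 minutes


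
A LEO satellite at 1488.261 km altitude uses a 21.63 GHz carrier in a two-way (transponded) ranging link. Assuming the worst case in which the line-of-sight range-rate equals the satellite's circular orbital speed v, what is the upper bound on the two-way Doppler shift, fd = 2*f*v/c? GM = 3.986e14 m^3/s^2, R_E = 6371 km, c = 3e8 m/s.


r = 7.859261e+06 m
v = sqrt(mu/r) = 7121.6035 m/s (worst-case radial velocity)
f = 21.63 GHz = 2.163e+10 Hz
fd = 2*f*v/c = 2*2.163e+10*7121.6035/3.0e+08
fd = 1.0269352e+06 Hz

1.0269e+06 Hz


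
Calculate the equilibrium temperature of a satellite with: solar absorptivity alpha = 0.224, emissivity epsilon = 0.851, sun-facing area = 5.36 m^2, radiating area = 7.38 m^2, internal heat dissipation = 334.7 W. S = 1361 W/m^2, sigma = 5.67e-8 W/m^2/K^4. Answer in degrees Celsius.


Numerator = alpha*S*A_sun + Q_int = 0.224*1361*5.36 + 334.7 = 1968.7710 W
Denominator = eps*sigma*A_rad = 0.851*5.67e-8*7.38 = 3.5609755e-07 W/K^4
T^4 = 5.5287408e+09 K^4
T = 272.6821 K = -0.4679452 C

-0.4679 degrees Celsius


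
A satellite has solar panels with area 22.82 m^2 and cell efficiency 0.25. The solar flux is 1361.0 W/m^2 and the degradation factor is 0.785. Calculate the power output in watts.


P = area * eta * S * degradation
P = 22.82 * 0.25 * 1361.0 * 0.785
P = 6095.1364 W

6095.1364 W


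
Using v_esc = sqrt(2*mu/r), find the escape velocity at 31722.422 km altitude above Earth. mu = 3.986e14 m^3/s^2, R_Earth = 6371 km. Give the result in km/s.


r = 6371.0 + 31722.422 = 38093.4220 km = 3.8093422e+07 m
v_esc = sqrt(2*mu/r) = sqrt(2*3.986e14 / 3.8093422e+07)
v_esc = 4574.6582 m/s = 4.5747 km/s

4.5747 km/s


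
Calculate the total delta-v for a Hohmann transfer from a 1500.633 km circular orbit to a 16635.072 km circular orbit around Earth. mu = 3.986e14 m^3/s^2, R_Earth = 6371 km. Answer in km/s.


r1 = 7871.6330 km = 7.871633e+06 m
r2 = 23006.0720 km = 2.3006072e+07 m
dv1 = sqrt(mu/r1)*(sqrt(2*r2/(r1+r2)) - 1) = 1570.5979 m/s
dv2 = sqrt(mu/r2)*(1 - sqrt(2*r1/(r1+r2))) = 1190.2736 m/s
total dv = |dv1| + |dv2| = 1570.5979 + 1190.2736 = 2760.8715 m/s = 2.7609 km/s

2.7609 km/s


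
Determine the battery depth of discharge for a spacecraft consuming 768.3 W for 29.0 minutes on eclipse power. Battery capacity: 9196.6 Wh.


E_used = P * t / 60 = 768.3 * 29.0 / 60 = 371.3450 Wh
DOD = E_used / E_total * 100 = 371.3450 / 9196.6 * 100
DOD = 4.0379 %

4.0379 %


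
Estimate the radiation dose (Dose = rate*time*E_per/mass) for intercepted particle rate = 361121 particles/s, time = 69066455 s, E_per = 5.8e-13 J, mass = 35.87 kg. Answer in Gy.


Total energy deposited = rate * time * E_per
  = 361121 * 69066455 * 5.8e-13 = 14.4660 J
Dose = E_total / mass = 14.4660 / 35.87
Dose = 0.4032891 Gy

0.4033 Gy


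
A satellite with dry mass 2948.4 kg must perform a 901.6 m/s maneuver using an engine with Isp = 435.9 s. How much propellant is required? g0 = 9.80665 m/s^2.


ve = Isp * g0 = 435.9 * 9.80665 = 4274.718735 m/s
mass ratio = exp(dv/ve) = exp(901.6/4274.718735) = 1.23480673
m_prop = m_dry * (mr - 1) = 2948.4 * (1.23480673 - 1)
m_prop = 692.3042 kg

692.3042 kg


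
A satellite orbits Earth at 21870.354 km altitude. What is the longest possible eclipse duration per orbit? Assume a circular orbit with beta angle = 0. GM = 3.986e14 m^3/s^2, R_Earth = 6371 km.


r = 28241.3540 km
T = 787.2057 min
Eclipse fraction = arcsin(R_E/r)/pi = arcsin(6371.0000/28241.3540)/pi
= arcsin(0.2255912)/pi = 0.07243135
Eclipse duration = 0.07243135 * 787.2057 = 57.0184 min

57.0184 minutes


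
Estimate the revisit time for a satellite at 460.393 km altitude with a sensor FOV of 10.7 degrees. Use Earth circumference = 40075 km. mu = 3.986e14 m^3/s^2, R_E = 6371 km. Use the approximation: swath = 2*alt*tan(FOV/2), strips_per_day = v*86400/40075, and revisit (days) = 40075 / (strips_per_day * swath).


swath = 2*460.393*tan(0.09337511) = 86.2293 km
v = sqrt(mu/r) = 7638.6043 m/s = 7.6386 km/s
strips/day = v*86400/40075 = 7.6386*86400/40075 = 16.4685
coverage/day = strips * swath = 16.4685 * 86.2293 = 1420.0670 km
revisit = 40075 / 1420.0670 = 28.2205 days

28.2205 days


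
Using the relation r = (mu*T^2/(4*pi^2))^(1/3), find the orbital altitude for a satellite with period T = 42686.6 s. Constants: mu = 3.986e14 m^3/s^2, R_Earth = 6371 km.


T = 42686.6 s
r = (mu*T^2/(4*pi^2))^(1/3) = (3.986e14 * 42686.6^2 / (4*pi^2))^(1/3)
r = 2.6398965e+07 m = 26398.9647 km
alt = r - R_E = 26398.9647 - 6371 = 20027.9647 km

20027.9647 km


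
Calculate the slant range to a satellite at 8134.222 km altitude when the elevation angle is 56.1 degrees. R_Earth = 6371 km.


h = 8134.222 km, el = 56.1 deg
d = -R_E*sin(el) + sqrt((R_E*sin(el))^2 + 2*R_E*h + h^2)
d = -6371.0000*sin(0.9791297) + sqrt((6371.0000*0.8300123)^2 + 2*6371.0000*8134.222 + 8134.222^2)
d = 8775.2366 km

8775.2366 km


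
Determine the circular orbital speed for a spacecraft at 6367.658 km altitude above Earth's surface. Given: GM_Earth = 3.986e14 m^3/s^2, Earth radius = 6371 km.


r = R_E + alt = 6371.0 + 6367.658 = 12738.6580 km = 1.2738658e+07 m
v = sqrt(mu/r) = sqrt(3.986e14 / 1.2738658e+07) = 5593.7984 m/s = 5.5938 km/s

5.5938 km/s


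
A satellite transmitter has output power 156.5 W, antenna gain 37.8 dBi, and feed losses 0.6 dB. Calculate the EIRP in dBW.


Pt = 156.5 W = 21.9451 dBW
EIRP = Pt_dBW + Gt - losses = 21.9451 + 37.8 - 0.6 = 59.1451 dBW

59.1451 dBW


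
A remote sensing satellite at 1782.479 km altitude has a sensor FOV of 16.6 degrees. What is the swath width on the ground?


FOV = 16.6 deg = 0.2897247 rad
swath = 2 * alt * tan(FOV/2) = 2 * 1782.479 * tan(0.1448623)
swath = 2 * 1782.479 * 0.1458842
swath = 520.0711 km

520.0711 km


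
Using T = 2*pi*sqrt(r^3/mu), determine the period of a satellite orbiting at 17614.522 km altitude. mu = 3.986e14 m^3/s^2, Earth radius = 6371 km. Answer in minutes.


r = 23985.5220 km = 2.3985522e+07 m
T = 2*pi*sqrt(r^3/mu) = 2*pi*sqrt(1.3798997e+22 / 3.986e14)
T = 36968.7684 s = 616.1461 min

616.1461 minutes


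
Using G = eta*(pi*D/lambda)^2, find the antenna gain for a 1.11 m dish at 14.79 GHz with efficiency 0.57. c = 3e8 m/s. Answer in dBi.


lambda = c/f = 3e8 / 1.479e+10 = 0.02028398 m
G = eta*(pi*D/lambda)^2 = 0.57*(pi*1.11/0.02028398)^2
G = 16846.6827 (linear)
G = 10*log10(16846.6827) = 42.2651 dBi

42.2651 dBi


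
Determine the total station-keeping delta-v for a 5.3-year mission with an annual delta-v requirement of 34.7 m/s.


dV = rate * years = 34.7 * 5.3
dV = 183.9100 m/s

183.9100 m/s


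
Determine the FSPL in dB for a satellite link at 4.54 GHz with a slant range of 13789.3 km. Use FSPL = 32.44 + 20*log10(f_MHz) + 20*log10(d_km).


f = 4.54 GHz = 4540.0000 MHz
d = 13789.3 km
FSPL = 32.44 + 20*log10(4540.0000) + 20*log10(13789.3)
FSPL = 32.44 + 73.1411 + 82.7908
FSPL = 188.3720 dB

188.3720 dB


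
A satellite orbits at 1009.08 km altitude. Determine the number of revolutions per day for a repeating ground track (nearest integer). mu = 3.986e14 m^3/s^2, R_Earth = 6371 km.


r = 7.38008e+06 m
T = 2*pi*sqrt(r^3/mu) = 6309.6145 s = 105.1602 min
revs/day = 1440 / 105.1602 = 13.6934
Rounded: 14 revolutions per day

14 revolutions per day


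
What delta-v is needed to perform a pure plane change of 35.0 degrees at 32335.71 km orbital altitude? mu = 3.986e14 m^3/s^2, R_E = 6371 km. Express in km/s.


r = 38706.7100 km = 3.870671e+07 m
V = sqrt(mu/r) = 3209.0429 m/s
di = 35.0 deg = 0.6108652 rad
dV = 2*V*sin(di/2) = 2*3209.0429*sin(0.3054326)
dV = 1929.9556 m/s = 1.9300 km/s

1.9300 km/s


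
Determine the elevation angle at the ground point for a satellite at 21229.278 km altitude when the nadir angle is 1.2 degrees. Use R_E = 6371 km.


r = R_E + alt = 27600.2780 km
Law of sines in the satellite / Earth-center / ground-point triangle:
  sin(nadir)/R_E = sin(90 + el)/r  =>  cos(el) = (r/R_E)*sin(nadir)
cos(el) = (27600.2780 / 6371.0000) * sin(1.2 deg) = 0.0907262
el = arccos(0.0907262) = 84.7946 deg
(Earth-central angle = 90 - nadir - el = 4.0054 deg)

84.7946 degrees


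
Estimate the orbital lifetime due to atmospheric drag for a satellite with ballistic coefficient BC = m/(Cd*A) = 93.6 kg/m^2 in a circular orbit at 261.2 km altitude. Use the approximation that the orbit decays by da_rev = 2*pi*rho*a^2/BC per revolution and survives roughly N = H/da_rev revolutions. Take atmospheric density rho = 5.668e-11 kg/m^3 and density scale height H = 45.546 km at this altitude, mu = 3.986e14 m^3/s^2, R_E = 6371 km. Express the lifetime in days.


a = R_E + alt = 6632.2000 km = 6.6322e+06 m
da_rev = 2*pi*rho*a^2/BC = 2*pi*5.668e-11*(6.6322e+06)^2/93.6 = 167.359007 m per revolution
N = H/da_rev = 45546.0000 m / 167.359007 m = 272.1455 revolutions
P = 2*pi*sqrt(a^3/mu) = 5375.2373 s
lifetime = N*P = 272.1455 * 5375.2373 = 1.4628466e+06 s = 16.9311 days

16.9311 days


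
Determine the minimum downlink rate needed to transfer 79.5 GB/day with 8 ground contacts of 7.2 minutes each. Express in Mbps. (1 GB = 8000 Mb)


total contact time = 8 * 7.2 * 60 = 3456.0000 s
data = 79.5 GB = 636000.0000 Mb
rate = 636000.0000 / 3456.0000 = 184.0278 Mbps

184.0278 Mbps


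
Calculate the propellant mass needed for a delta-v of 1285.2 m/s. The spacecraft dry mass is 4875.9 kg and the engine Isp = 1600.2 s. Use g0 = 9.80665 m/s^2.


ve = Isp * g0 = 1600.2 * 9.80665 = 15692.601330 m/s
mass ratio = exp(dv/ve) = exp(1285.2/15692.601330) = 1.08534561
m_prop = m_dry * (mr - 1) = 4875.9 * (1.08534561 - 1)
m_prop = 416.1366 kg

416.1366 kg


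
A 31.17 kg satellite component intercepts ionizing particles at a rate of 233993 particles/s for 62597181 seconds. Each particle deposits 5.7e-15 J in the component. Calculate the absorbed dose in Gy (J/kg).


Total energy deposited = rate * time * E_per
  = 233993 * 62597181 * 5.7e-15 = 0.08348962 J
Dose = E_total / mass = 0.08348962 / 31.17
Dose = 0.002678525 Gy

0.0027 Gy


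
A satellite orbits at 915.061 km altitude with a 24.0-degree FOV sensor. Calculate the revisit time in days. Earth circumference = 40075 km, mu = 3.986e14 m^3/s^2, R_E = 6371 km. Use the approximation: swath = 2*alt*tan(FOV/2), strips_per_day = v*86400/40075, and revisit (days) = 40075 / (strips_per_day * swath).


swath = 2*915.061*tan(0.2094395) = 389.0044 km
v = sqrt(mu/r) = 7396.4316 m/s = 7.3964 km/s
strips/day = v*86400/40075 = 7.3964*86400/40075 = 15.9464
coverage/day = strips * swath = 15.9464 * 389.0044 = 6203.2176 km
revisit = 40075 / 6203.2176 = 6.4604 days

6.4604 days


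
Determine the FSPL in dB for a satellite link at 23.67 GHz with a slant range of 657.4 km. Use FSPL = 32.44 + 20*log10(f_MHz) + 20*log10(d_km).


f = 23.67 GHz = 23670.0000 MHz
d = 657.4 km
FSPL = 32.44 + 20*log10(23670.0000) + 20*log10(657.4)
FSPL = 32.44 + 87.4840 + 56.3566
FSPL = 176.2806 dB

176.2806 dB


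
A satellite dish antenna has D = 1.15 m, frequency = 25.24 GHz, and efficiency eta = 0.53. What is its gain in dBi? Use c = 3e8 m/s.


lambda = c/f = 3e8 / 2.524e+10 = 0.0118859 m
G = eta*(pi*D/lambda)^2 = 0.53*(pi*1.15/0.0118859)^2
G = 48967.4499 (linear)
G = 10*log10(48967.4499) = 46.8991 dBi

46.8991 dBi


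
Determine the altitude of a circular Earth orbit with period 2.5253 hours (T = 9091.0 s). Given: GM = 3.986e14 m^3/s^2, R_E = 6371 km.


T = 9091.0 s
r = (mu*T^2/(4*pi^2))^(1/3) = (3.986e14 * 9091.0^2 / (4*pi^2))^(1/3)
r = 9.4145657e+06 m = 9414.5657 km
alt = r - R_E = 9414.5657 - 6371 = 3043.5657 km

3043.5657 km


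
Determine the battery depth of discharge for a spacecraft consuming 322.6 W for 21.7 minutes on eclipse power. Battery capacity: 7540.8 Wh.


E_used = P * t / 60 = 322.6 * 21.7 / 60 = 116.6737 Wh
DOD = E_used / E_total * 100 = 116.6737 / 7540.8 * 100
DOD = 1.5472 %

1.5472 %


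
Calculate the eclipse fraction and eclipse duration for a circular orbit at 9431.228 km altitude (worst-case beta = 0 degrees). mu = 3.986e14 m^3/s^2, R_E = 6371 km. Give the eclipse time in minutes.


r = 15802.2280 km
T = 329.4864 min
Eclipse fraction = arcsin(R_E/r)/pi = arcsin(6371.0000/15802.2280)/pi
= arcsin(0.403171)/pi = 0.132092
Eclipse duration = 0.132092 * 329.4864 = 43.5225 min

43.5225 minutes


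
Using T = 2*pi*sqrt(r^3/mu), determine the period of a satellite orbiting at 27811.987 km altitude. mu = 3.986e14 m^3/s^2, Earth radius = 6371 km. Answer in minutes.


r = 34182.9870 km = 3.4182987e+07 m
T = 2*pi*sqrt(r^3/mu) = 2*pi*sqrt(3.994202e+22 / 3.986e14)
T = 62896.4648 s = 1048.2744 min

1048.2744 minutes


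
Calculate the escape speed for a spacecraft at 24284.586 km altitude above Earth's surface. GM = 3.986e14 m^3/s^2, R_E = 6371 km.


r = 6371.0 + 24284.586 = 30655.5860 km = 3.0655586e+07 m
v_esc = sqrt(2*mu/r) = sqrt(2*3.986e14 / 3.0655586e+07)
v_esc = 5099.5145 m/s = 5.0995 km/s

5.0995 km/s


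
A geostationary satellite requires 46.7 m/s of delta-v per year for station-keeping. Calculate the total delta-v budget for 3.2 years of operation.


dV = rate * years = 46.7 * 3.2
dV = 149.4400 m/s

149.4400 m/s


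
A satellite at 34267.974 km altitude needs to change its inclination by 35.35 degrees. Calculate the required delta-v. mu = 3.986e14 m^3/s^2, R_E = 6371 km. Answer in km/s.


r = 40638.9740 km = 4.0638974e+07 m
V = sqrt(mu/r) = 3131.8235 m/s
di = 35.35 deg = 0.6169739 rad
dV = 2*V*sin(di/2) = 2*3131.8235*sin(0.3084869)
dV = 1901.7519 m/s = 1.9018 km/s

1.9018 km/s


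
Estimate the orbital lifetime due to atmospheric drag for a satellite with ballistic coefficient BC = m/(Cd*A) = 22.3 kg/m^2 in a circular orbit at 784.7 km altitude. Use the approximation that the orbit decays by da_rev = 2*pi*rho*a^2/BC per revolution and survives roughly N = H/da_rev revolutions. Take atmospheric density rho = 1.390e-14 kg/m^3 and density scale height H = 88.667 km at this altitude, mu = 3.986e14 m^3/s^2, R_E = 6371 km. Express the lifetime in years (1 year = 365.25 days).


a = R_E + alt = 7155.7000 km = 7.1557e+06 m
da_rev = 2*pi*rho*a^2/BC = 2*pi*1.390e-14*(7.1557e+06)^2/22.3 = 0.200536788 m per revolution
N = H/da_rev = 88667.0000 m / 0.200536788 m = 442148.3002 revolutions
P = 2*pi*sqrt(a^3/mu) = 6024.0617 s
lifetime = N*P = 442148.3002 * 6024.0617 = 2.6635286e+09 s = 30827.8776 days
years = 30827.8776 / 365.25 = 84.4021 years

84.4021 years


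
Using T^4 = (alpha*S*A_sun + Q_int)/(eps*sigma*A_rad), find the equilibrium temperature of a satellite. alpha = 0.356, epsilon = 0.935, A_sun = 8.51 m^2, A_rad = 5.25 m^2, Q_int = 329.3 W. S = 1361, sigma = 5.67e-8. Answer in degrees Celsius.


Numerator = alpha*S*A_sun + Q_int = 0.356*1361*8.51 + 329.3 = 4452.5312 W
Denominator = eps*sigma*A_rad = 0.935*5.67e-8*5.25 = 2.7832613e-07 W/K^4
T^4 = 1.5997532e+10 K^4
T = 355.6422 K = 82.4922 C

82.4922 degrees Celsius


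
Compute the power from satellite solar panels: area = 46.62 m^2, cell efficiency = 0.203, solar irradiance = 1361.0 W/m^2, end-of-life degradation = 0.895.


P = area * eta * S * degradation
P = 46.62 * 0.203 * 1361.0 * 0.895
P = 11527.8805 W

11527.8805 W


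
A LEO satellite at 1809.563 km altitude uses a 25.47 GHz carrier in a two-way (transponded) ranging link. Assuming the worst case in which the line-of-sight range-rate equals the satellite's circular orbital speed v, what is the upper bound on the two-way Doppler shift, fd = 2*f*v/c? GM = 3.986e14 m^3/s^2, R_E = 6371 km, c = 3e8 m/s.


r = 8.180563e+06 m
v = sqrt(mu/r) = 6980.3476 m/s (worst-case radial velocity)
f = 25.47 GHz = 2.547e+10 Hz
fd = 2*f*v/c = 2*2.547e+10*6980.3476/3.0e+08
fd = 1.185263e+06 Hz

1.1853e+06 Hz


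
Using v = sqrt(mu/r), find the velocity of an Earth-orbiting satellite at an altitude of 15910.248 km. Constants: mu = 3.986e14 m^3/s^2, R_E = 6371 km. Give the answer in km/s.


r = R_E + alt = 6371.0 + 15910.248 = 22281.2480 km = 2.2281248e+07 m
v = sqrt(mu/r) = sqrt(3.986e14 / 2.2281248e+07) = 4229.5960 m/s = 4.2296 km/s

4.2296 km/s


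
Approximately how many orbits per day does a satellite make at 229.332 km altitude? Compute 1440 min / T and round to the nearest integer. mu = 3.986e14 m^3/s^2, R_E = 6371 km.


r = 6.600332e+06 m
T = 2*pi*sqrt(r^3/mu) = 5336.5415 s = 88.9424 min
revs/day = 1440 / 88.9424 = 16.1903
Rounded: 16 revolutions per day

16 revolutions per day


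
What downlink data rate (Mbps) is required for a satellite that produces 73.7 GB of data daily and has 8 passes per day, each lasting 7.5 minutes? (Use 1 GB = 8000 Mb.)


total contact time = 8 * 7.5 * 60 = 3600.0000 s
data = 73.7 GB = 589600.0000 Mb
rate = 589600.0000 / 3600.0000 = 163.7778 Mbps

163.7778 Mbps


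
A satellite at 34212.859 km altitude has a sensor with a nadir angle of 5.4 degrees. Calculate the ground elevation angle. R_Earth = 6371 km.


r = R_E + alt = 40583.8590 km
Law of sines in the satellite / Earth-center / ground-point triangle:
  sin(nadir)/R_E = sin(90 + el)/r  =>  cos(el) = (r/R_E)*sin(nadir)
cos(el) = (40583.8590 / 6371.0000) * sin(5.4 deg) = 0.5994787
el = arccos(0.5994787) = 53.1674 deg
(Earth-central angle = 90 - nadir - el = 31.4326 deg)

53.1674 degrees


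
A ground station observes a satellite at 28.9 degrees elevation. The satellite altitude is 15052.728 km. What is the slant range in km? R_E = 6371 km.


h = 15052.728 km, el = 28.9 deg
d = -R_E*sin(el) + sqrt((R_E*sin(el))^2 + 2*R_E*h + h^2)
d = -6371.0000*sin(0.5044002) + sqrt((6371.0000*0.4832824)^2 + 2*6371.0000*15052.728 + 15052.728^2)
d = 17605.9462 km

17605.9462 km


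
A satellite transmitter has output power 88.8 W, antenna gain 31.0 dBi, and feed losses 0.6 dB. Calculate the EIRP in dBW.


Pt = 88.8 W = 19.4841 dBW
EIRP = Pt_dBW + Gt - losses = 19.4841 + 31.0 - 0.6 = 49.8841 dBW

49.8841 dBW


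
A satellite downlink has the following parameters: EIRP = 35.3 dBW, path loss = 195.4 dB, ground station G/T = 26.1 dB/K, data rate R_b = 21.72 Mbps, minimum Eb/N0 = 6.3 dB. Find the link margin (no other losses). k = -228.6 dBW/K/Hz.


C/N0 = EIRP - FSPL + G/T - k = 35.3 - 195.4 + 26.1 - (-228.6)
C/N0 = 94.6000 dB-Hz
R_b = 21.72 Mbps = 2.172e+07 bps -> 10*log10(R_b) = 73.3686 dB-Hz
Eb/N0 = C/N0 - 10*log10(R_b) = 94.6000 - 73.3686 = 21.2314 dB
Margin = Eb/N0 - Eb/N0_req = 21.2314 - 6.3 = 14.9314 dB (link closes)

14.9314 dB


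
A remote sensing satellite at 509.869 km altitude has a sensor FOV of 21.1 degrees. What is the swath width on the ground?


FOV = 21.1 deg = 0.3682645 rad
swath = 2 * alt * tan(FOV/2) = 2 * 509.869 * tan(0.1841322)
swath = 2 * 509.869 * 0.1862418
swath = 189.9179 km

189.9179 km


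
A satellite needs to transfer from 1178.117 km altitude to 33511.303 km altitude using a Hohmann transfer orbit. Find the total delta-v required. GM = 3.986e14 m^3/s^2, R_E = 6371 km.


r1 = 7549.1170 km = 7.549117e+06 m
r2 = 39882.3030 km = 3.9882303e+07 m
dv1 = sqrt(mu/r1)*(sqrt(2*r2/(r1+r2)) - 1) = 2156.6531 m/s
dv2 = sqrt(mu/r2)*(1 - sqrt(2*r1/(r1+r2))) = 1377.7478 m/s
total dv = |dv1| + |dv2| = 2156.6531 + 1377.7478 = 3534.4010 m/s = 3.5344 km/s

3.5344 km/s


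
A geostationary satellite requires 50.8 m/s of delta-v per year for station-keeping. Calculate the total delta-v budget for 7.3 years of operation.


dV = rate * years = 50.8 * 7.3
dV = 370.8400 m/s

370.8400 m/s


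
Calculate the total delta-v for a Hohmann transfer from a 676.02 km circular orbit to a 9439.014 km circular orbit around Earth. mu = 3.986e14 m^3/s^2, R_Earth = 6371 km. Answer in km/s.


r1 = 7047.0200 km = 7.04702e+06 m
r2 = 15810.0140 km = 1.5810014e+07 m
dv1 = sqrt(mu/r1)*(sqrt(2*r2/(r1+r2)) - 1) = 1324.9672 m/s
dv2 = sqrt(mu/r2)*(1 - sqrt(2*r1/(r1+r2))) = 1078.2915 m/s
total dv = |dv1| + |dv2| = 1324.9672 + 1078.2915 = 2403.2587 m/s = 2.4033 km/s

2.4033 km/s


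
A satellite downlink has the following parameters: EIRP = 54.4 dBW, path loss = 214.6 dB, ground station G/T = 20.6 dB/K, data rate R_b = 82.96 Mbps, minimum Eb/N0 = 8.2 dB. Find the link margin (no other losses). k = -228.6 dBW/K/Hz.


C/N0 = EIRP - FSPL + G/T - k = 54.4 - 214.6 + 20.6 - (-228.6)
C/N0 = 89.0000 dB-Hz
R_b = 82.96 Mbps = 8.296e+07 bps -> 10*log10(R_b) = 79.1887 dB-Hz
Eb/N0 = C/N0 - 10*log10(R_b) = 89.0000 - 79.1887 = 9.8113 dB
Margin = Eb/N0 - Eb/N0_req = 9.8113 - 8.2 = 1.6113 dB (link closes)

1.6113 dB


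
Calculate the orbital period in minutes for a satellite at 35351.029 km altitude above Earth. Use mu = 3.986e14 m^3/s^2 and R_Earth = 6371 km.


r = 41722.0290 km = 4.1722029e+07 m
T = 2*pi*sqrt(r^3/mu) = 2*pi*sqrt(7.2626692e+22 / 3.986e14)
T = 84812.3998 s = 1413.5400 min

1413.5400 minutes


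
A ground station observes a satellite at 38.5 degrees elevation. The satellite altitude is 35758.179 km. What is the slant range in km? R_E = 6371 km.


h = 35758.179 km, el = 38.5 deg
d = -R_E*sin(el) + sqrt((R_E*sin(el))^2 + 2*R_E*h + h^2)
d = -6371.0000*sin(0.6719518) + sqrt((6371.0000*0.6225146)^2 + 2*6371.0000*35758.179 + 35758.179^2)
d = 37867.0510 km

37867.0510 km


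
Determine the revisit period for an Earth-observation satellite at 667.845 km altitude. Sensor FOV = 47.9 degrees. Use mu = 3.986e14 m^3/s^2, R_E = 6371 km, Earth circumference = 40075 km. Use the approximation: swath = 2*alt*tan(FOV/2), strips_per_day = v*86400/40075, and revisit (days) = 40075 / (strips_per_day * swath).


swath = 2*667.845*tan(0.4180064) = 593.2914 km
v = sqrt(mu/r) = 7525.1983 m/s = 7.5252 km/s
strips/day = v*86400/40075 = 7.5252*86400/40075 = 16.2240
coverage/day = strips * swath = 16.2240 * 593.2914 = 9625.5642 km
revisit = 40075 / 9625.5642 = 4.1634 days

4.1634 days


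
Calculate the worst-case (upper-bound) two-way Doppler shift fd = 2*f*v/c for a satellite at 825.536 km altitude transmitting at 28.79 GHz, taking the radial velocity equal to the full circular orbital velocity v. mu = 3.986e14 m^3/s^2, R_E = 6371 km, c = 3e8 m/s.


r = 7.196536e+06 m
v = sqrt(mu/r) = 7442.2953 m/s (worst-case radial velocity)
f = 28.79 GHz = 2.879e+10 Hz
fd = 2*f*v/c = 2*2.879e+10*7442.2953/3.0e+08
fd = 1.4284245e+06 Hz

1.4284e+06 Hz


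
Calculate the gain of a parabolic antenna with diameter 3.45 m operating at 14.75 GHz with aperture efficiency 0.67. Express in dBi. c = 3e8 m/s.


lambda = c/f = 3e8 / 1.475e+10 = 0.02033898 m
G = eta*(pi*D/lambda)^2 = 0.67*(pi*3.45/0.02033898)^2
G = 190262.9690 (linear)
G = 10*log10(190262.9690) = 52.7935 dBi

52.7935 dBi


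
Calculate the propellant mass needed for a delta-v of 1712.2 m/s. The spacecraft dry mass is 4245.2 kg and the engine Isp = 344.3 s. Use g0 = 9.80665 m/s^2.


ve = Isp * g0 = 344.3 * 9.80665 = 3376.429595 m/s
mass ratio = exp(dv/ve) = exp(1712.2/3376.429595) = 1.66047502
m_prop = m_dry * (mr - 1) = 4245.2 * (1.66047502 - 1)
m_prop = 2803.8486 kg

2803.8486 kg


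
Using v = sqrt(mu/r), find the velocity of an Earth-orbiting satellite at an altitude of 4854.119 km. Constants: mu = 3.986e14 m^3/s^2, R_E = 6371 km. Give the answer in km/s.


r = R_E + alt = 6371.0 + 4854.119 = 11225.1190 km = 1.1225119e+07 m
v = sqrt(mu/r) = sqrt(3.986e14 / 1.1225119e+07) = 5958.9970 m/s = 5.9590 km/s

5.9590 km/s
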